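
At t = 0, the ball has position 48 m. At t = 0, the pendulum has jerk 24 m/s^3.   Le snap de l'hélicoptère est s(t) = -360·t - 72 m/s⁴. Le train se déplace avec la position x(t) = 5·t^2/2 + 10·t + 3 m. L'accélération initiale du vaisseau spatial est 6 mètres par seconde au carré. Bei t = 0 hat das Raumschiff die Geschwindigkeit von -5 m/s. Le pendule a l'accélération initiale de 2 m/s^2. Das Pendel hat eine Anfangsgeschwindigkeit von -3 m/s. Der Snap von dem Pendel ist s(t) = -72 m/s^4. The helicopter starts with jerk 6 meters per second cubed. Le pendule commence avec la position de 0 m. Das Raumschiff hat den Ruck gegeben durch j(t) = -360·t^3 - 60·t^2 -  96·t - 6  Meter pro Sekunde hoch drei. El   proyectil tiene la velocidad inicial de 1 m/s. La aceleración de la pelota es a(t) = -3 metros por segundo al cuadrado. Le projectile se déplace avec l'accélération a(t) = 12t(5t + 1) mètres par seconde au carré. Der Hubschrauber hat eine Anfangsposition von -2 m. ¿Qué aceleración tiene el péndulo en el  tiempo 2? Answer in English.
We must find the antiderivative of our snap equation s(t) = -72 2 times. Taking ∫s(t)dt and applying j(0) = 24, we find j(t) = 24 - 72·t. Integrating jerk and using the initial condition a(0) = 2, we get a(t) = -36·t^2 + 24·t + 2. From the given acceleration equation a(t) = -36·t^2 + 24·t + 2, we substitute t = 2 to get a = -94.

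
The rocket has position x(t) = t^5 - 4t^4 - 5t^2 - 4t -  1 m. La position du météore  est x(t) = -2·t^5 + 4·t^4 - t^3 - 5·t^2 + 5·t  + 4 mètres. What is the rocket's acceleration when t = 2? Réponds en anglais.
Starting from position x(t) = t^5 - 4·t^4 - 5·t^2 - 4·t - 1, we take 2 derivatives. Differentiating position, we get velocity: v(t) = 5·t^4 - 16·t^3 - 10·t - 4. Taking d/dt of v(t), we find a(t) = 20·t^3 - 48·t^2 - 10. We have acceleration a(t) = 20·t^3 - 48·t^2 - 10. Substituting t = 2: a(2) = -42.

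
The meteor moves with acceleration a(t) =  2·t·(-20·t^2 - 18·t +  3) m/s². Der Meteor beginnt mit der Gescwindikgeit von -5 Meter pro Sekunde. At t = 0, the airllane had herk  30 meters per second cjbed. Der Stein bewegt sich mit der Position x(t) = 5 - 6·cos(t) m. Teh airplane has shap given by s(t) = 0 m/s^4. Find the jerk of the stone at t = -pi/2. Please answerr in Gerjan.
Wir müssen unsere Gleichung für die Position x(t) = 5 - 6·cos(t) 3-mal ableiten. Die Ableitung von der Position ergibt die Geschwindigkeit: v(t) = 6·sin(t). Die Ableitung von der Geschwindigkeit ergibt die Beschleunigung: a(t) = 6·cos(t). Die Ableitung von der Beschleunigung ergibt den Ruck: j(t) = -6·sin(t). Wir haben den Ruck j(t) = -6·sin(t). Durch Einsetzen von t = -pi/2: j(-pi/2) = 6.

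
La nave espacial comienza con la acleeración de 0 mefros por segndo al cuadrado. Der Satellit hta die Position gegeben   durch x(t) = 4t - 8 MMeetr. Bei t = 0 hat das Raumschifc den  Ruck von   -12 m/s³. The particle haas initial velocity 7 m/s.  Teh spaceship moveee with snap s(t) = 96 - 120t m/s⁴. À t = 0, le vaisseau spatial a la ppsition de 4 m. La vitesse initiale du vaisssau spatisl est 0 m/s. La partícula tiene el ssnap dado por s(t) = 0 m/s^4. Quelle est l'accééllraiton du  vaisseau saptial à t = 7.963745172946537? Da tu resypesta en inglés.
To find the answer, we compute 2 antiderivatives of s(t) = 96 - 120·t. Taking ∫s(t)dt and applying j(0) = -12, we find j(t) = -60·t^2 + 96·t - 12. Taking ∫j(t)dt and applying a(0) = 0, we find a(t) = 4·t·(-5·t^2 + 12·t - 3). From the given acceleration equation a(t) = 4·t·(-5·t^2 + 12·t - 3), we substitute t = 7.963745172946537 to get a = -7152.75698648456.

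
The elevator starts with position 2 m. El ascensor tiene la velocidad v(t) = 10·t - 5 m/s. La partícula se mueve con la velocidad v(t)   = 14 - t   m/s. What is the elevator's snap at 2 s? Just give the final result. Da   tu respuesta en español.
s(2) = 0.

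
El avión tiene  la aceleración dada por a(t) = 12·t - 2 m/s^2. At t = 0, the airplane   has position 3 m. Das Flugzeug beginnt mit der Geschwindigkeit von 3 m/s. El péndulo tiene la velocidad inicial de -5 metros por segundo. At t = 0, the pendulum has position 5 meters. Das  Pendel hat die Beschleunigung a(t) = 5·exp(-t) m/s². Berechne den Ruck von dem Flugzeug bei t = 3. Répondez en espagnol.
Debemos derivar nuestra ecuación de la aceleración a(t) = 12·t - 2 1 vez. La derivada de la aceleración da la sacudida: j(t) = 12. Usando j(t) = 12 y sustituyendo t = 3, encontramos j = 12.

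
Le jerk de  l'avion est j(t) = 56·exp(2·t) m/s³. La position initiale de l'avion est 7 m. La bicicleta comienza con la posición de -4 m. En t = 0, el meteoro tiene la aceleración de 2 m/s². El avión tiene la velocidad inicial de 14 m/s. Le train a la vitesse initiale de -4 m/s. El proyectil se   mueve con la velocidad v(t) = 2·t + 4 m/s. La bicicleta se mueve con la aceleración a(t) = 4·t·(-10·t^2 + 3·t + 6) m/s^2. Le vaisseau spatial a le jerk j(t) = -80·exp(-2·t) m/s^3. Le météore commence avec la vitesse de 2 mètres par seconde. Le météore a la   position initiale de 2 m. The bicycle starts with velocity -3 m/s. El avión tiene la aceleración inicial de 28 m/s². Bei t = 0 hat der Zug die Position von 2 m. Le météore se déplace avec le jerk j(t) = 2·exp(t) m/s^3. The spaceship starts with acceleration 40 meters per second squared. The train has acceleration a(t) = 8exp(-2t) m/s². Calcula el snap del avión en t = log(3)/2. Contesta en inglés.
To solve this, we need to take 1 derivative of our jerk equation j(t) = 56·exp(2·t). Differentiating jerk, we get snap: s(t) = 112·exp(2·t). Using s(t) = 112·exp(2·t) and substituting t = log(3)/2, we find s = 336.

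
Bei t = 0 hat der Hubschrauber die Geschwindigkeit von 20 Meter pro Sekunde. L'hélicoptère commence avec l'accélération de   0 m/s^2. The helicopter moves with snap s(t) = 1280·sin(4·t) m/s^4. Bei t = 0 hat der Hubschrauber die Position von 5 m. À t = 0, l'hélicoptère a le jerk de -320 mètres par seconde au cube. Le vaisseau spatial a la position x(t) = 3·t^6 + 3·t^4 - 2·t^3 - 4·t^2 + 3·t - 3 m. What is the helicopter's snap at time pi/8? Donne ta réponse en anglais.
From the given snap equation s(t) = 1280·sin(4·t), we substitute t = pi/8 to get s = 1280.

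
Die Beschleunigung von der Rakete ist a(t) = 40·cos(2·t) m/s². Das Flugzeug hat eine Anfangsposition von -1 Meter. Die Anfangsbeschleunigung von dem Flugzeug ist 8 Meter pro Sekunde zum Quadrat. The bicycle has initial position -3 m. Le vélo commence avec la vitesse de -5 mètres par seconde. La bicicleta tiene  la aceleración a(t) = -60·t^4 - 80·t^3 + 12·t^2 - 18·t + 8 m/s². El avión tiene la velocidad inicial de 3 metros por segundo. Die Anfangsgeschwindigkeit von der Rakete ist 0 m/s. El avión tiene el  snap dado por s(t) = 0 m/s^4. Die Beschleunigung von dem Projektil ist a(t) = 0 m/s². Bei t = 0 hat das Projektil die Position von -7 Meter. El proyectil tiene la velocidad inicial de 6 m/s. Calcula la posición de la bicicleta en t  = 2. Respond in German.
Wir müssen unsere Gleichung für die Beschleunigung a(t) = -60·t^4 - 80·t^3 + 12·t^2 - 18·t + 8 2-mal integrieren. Das Integral von der Beschleunigung ist die Geschwindigkeit. Mit v(0) = -5 erhalten wir v(t) = -12·t^5 - 20·t^4 + 4·t^3 - 9·t^2 + 8·t - 5. Durch Integration von der Geschwindigkeit und Verwendung der Anfangsbedingung x(0) = -3, erhalten wir x(t) = -2·t^6 - 4·t^5 + t^4 - 3·t^3 + 4·t^2 - 5·t - 3. Aus der Gleichung für die Position x(t) = -2·t^6 - 4·t^5 + t^4 - 3·t^3 + 4·t^2 - 5·t - 3, setzen wir t = 2 ein und erhalten x = -261.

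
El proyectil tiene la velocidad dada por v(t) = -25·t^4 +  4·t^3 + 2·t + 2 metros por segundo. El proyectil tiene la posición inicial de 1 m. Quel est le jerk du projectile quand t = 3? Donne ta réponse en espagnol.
Para resolver esto, necesitamos tomar 2 derivadas de nuestra ecuación de la velocidad v(t) = -25·t^4 + 4·t^3 + 2·t + 2. La derivada de la velocidad da la aceleración: a(t) = -100·t^3 + 12·t^2 + 2. Derivando la aceleración, obtenemos la sacudida: j(t) = -300·t^2 + 24·t. Usando j(t) = -300·t^2 + 24·t y sustituyendo t = 3, encontramos j = -2628.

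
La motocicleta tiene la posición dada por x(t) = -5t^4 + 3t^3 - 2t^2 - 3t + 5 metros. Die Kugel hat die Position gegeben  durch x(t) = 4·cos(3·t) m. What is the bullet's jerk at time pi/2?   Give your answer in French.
Pour résoudre ceci, nous devons prendre 3 dérivées de notre équation de la position x(t) = 4·cos(3·t). En dérivant la position, nous obtenons la vitesse: v(t) = -12·sin(3·t). En dérivant la vitesse, nous obtenons l'accélération: a(t) = -36·cos(3·t). La dérivée de l'accélération donne le jerk: j(t) = 108·sin(3·t). De l'équation du jerk j(t) = 108·sin(3·t), nous substituons t = pi/2 pour obtenir j = -108.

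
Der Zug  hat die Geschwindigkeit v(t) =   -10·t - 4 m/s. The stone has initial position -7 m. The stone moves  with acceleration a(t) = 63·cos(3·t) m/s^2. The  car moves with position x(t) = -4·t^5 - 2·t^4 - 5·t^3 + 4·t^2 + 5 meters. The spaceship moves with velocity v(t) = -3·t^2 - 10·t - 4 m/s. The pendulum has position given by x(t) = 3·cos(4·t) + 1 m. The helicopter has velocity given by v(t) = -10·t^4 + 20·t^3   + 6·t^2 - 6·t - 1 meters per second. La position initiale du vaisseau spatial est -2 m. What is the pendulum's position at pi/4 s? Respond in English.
From the given position equation x(t) = 3·cos(4·t) + 1, we substitute t = pi/4 to get x = -2.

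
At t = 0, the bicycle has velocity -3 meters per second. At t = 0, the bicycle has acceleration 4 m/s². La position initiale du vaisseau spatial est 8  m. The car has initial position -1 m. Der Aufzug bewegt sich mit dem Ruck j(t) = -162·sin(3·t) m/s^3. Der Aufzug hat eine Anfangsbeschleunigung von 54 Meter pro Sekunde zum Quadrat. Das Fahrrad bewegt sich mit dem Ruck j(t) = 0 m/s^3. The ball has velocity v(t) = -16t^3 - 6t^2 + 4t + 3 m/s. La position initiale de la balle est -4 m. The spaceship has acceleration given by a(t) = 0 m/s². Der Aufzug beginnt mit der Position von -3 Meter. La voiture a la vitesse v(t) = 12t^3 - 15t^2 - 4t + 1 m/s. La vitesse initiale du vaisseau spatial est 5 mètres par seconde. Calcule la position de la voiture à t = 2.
Pour résoudre ceci, nous devons prendre 1 primitive de notre équation de la vitesse v(t) = 12·t^3 - 15·t^2 - 4·t + 1. La primitive de la vitesse, avec x(0) = -1, donne la position: x(t) = 3·t^4 - 5·t^3 - 2·t^2 + t - 1. En utilisant x(t) = 3·t^4 - 5·t^3 - 2·t^2 + t - 1 et en substituant t = 2, nous trouvons x = 1.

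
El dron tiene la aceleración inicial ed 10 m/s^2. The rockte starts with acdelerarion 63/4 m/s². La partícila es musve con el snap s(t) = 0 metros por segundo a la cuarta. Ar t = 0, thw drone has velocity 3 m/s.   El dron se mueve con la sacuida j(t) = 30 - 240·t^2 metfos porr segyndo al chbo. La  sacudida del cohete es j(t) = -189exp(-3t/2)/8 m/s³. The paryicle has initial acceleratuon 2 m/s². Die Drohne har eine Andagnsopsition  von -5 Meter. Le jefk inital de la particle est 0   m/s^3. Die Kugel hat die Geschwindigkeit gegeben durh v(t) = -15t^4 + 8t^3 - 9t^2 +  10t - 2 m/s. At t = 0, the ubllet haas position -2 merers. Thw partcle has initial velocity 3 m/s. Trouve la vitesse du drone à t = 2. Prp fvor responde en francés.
Nous devons intégrer notre équation du jerk j(t) = 30 - 240·t^2 2 fois. En prenant ∫j(t)dt et en appliquant a(0) = 10, nous trouvons a(t) = -80·t^3 + 30·t + 10. La primitive de l'accélération est la vitesse. En utilisant v(0) = 3, nous obtenons v(t) = -20·t^4 + 15·t^2 + 10·t + 3. De l'équation de la vitesse v(t) = -20·t^4 + 15·t^2 + 10·t + 3, nous substituons t = 2 pour obtenir v = -237.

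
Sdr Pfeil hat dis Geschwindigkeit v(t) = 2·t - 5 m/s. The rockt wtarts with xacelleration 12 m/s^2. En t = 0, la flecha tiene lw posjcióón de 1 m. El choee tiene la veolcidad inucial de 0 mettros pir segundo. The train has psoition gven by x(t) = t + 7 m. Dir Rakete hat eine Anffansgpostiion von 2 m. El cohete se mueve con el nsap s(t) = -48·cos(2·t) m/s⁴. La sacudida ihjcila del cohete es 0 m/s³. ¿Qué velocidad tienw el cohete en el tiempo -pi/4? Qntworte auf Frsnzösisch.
Nous devons trouver la primitive de notre équation du snap s(t) = -48·cos(2·t) 3 fois. L'intégrale du snap, avec j(0) = 0, donne le jerk: j(t) = -24·sin(2·t). En intégrant le jerk et en utilisant la condition initiale a(0) = 12, nous obtenons a(t) = 12·cos(2·t). L'intégrale de l'accélération est la vitesse. En utilisant v(0) = 0, nous obtenons v(t) = 6·sin(2·t). De l'équation de la vitesse v(t) = 6·sin(2·t), nous substituons t = -pi/4 pour obtenir v = -6.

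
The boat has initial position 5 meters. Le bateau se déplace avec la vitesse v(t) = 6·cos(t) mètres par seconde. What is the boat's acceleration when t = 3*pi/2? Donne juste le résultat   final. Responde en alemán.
Die Antwort ist 6.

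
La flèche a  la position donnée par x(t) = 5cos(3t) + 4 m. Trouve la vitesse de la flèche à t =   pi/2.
Nous devons dériver notre équation de la position x(t) = 5·cos(3·t) + 4 1 fois. En prenant d/dt de x(t), nous trouvons v(t) = -15·sin(3·t). Nous avons la vitesse v(t) = -15·sin(3·t). En substituant t = pi/2: v(pi/2) = 15.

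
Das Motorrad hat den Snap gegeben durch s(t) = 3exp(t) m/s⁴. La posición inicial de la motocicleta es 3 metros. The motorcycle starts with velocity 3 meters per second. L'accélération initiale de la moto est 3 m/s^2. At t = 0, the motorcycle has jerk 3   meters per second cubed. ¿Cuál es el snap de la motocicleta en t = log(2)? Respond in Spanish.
Tenemos el snap s(t) = 3·exp(t). Sustituyendo t = log(2): s(log(2)) = 6.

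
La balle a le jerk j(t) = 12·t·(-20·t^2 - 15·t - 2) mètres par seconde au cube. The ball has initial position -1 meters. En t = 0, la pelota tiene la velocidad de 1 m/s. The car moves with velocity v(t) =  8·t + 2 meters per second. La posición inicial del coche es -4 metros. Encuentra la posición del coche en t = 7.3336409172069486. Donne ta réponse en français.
Pour résoudre ceci, nous devons prendre 1 intégrale de notre équation de la vitesse v(t) = 8·t + 2. En prenant ∫v(t)dt et en appliquant x(0) = -4, nous trouvons x(t) = 4·t^2 + 2·t - 4. Nous avons la position x(t) = 4·t^2 + 2·t - 4. En substituant t = 7.3336409172069486: x(7.3336409172069486) = 225.796438244542.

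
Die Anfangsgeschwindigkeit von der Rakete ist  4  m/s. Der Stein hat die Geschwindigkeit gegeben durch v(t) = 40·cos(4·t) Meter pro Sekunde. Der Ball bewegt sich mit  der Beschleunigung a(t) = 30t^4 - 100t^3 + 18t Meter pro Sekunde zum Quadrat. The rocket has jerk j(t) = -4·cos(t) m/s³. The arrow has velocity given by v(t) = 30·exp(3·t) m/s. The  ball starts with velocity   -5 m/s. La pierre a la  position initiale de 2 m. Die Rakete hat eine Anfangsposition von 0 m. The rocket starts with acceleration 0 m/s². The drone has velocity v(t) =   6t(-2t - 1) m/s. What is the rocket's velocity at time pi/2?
We must find the antiderivative of our jerk equation j(t) = -4·cos(t) 2 times. Taking ∫j(t)dt and applying a(0) = 0, we find a(t) = -4·sin(t). Integrating acceleration and using the initial condition v(0) = 4, we get v(t) = 4·cos(t). We have velocity v(t) = 4·cos(t). Substituting t = pi/2: v(pi/2) = 0.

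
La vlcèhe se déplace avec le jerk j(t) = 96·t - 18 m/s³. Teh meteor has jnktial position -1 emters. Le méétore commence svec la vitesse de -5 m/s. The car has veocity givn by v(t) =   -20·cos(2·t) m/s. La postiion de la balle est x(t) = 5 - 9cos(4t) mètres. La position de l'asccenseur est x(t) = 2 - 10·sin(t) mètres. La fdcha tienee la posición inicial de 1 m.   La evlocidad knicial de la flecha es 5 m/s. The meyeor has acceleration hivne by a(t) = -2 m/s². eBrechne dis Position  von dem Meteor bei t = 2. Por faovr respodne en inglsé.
We need to integrate our acceleration equation a(t) = -2 2 times. The antiderivative of acceleration is velocity. Using v(0) = -5, we get v(t) = -2·t - 5. The antiderivative of velocity is position. Using x(0) = -1, we get x(t) = -t^2 - 5·t - 1. Using x(t) = -t^2 - 5·t - 1 and substituting t = 2, we find x = -15.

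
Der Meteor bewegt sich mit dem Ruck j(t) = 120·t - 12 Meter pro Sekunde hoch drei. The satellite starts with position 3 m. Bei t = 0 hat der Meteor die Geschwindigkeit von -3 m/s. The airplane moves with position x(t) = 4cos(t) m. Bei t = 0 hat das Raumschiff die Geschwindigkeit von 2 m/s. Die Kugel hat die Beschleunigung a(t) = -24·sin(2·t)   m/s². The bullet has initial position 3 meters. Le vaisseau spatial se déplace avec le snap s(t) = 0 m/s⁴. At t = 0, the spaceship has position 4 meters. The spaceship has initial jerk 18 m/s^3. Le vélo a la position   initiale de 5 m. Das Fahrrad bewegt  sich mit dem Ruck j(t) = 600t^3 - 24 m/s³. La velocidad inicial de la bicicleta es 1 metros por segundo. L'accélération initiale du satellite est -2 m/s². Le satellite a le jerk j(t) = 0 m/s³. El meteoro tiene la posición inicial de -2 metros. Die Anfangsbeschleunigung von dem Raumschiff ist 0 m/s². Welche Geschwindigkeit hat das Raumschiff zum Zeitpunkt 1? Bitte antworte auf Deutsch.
Um dies zu lösen, müssen wir 3 Integrale unserer Gleichung für den Snap s(t) = 0 finden. Das Integral von dem Snap, mit j(0) = 18, ergibt den Ruck: j(t) = 18. Die Stammfunktion von dem Ruck, mit a(0) = 0, ergibt die Beschleunigung: a(t) = 18·t. Mit ∫a(t)dt und Anwendung von v(0) = 2, finden wir v(t) = 9·t^2 + 2. Aus der Gleichung für die Geschwindigkeit v(t) = 9·t^2 + 2, setzen wir t = 1 ein und erhalten v = 11.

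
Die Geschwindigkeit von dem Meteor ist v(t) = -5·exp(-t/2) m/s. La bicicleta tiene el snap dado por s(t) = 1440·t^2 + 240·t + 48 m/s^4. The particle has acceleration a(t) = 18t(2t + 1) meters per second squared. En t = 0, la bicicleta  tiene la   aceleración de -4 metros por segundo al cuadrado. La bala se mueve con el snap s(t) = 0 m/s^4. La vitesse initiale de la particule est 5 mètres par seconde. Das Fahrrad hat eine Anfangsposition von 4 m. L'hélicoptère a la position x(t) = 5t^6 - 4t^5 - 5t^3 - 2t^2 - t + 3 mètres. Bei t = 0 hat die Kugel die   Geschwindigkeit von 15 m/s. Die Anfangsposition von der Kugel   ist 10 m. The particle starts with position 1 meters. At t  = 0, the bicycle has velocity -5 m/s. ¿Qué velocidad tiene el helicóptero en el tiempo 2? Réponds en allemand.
Wir müssen unsere Gleichung für die Position x(t) = 5·t^6 - 4·t^5 - 5·t^3 - 2·t^2 - t + 3 1-mal ableiten. Mit d/dt von x(t) finden wir v(t) = 30·t^5 - 20·t^4 - 15·t^2 - 4·t - 1. Wir haben die Geschwindigkeit v(t) = 30·t^5 - 20·t^4 - 15·t^2 - 4·t - 1. Durch Einsetzen von t = 2: v(2) = 571.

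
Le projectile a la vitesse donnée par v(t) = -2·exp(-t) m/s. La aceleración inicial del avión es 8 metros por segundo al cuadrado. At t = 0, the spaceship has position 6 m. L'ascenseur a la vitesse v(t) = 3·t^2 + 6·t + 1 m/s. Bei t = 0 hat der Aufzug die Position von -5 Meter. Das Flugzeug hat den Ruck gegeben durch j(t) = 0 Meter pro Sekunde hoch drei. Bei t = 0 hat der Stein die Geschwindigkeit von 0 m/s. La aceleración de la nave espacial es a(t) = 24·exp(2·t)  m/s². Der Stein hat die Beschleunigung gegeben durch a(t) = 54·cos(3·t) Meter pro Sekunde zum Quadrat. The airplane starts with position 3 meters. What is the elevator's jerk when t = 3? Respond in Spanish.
Para resolver esto, necesitamos tomar 2 derivadas de nuestra ecuación de la velocidad v(t) = 3·t^2 + 6·t + 1. Tomando d/dt de v(t), encontramos a(t) = 6·t + 6. La derivada de la aceleración da la sacudida: j(t) = 6. Tenemos la sacudida j(t) = 6. Sustituyendo t = 3: j(3) = 6.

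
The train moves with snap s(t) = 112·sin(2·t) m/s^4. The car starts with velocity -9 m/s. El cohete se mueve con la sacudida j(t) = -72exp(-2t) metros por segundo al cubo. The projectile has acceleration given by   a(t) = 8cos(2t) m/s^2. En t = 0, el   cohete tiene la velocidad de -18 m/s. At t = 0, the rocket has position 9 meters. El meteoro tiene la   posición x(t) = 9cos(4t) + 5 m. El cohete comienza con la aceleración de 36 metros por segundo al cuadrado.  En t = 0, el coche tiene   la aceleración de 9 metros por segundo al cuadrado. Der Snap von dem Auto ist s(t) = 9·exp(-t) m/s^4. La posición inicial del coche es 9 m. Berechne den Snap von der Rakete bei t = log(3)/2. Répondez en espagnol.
Partiendo de la sacudida j(t) = -72·exp(-2·t), tomamos 1 derivada. Tomando d/dt de j(t), encontramos s(t) = 144·exp(-2·t). Tenemos el snap s(t) = 144·exp(-2·t). Sustituyendo t = log(3)/2: s(log(3)/2) = 48.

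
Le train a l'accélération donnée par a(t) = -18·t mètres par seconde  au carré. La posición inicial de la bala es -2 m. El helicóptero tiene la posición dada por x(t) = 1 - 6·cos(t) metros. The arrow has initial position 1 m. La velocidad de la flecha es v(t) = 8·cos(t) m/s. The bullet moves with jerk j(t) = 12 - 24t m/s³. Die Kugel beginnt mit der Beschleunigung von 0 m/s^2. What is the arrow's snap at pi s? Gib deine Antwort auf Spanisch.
Para resolver esto, necesitamos tomar 3 derivadas de nuestra ecuación de la velocidad v(t) = 8·cos(t). La derivada de la velocidad da la aceleración: a(t) = -8·sin(t). Tomando d/dt de a(t), encontramos j(t) = -8·cos(t). Derivando la sacudida, obtenemos el snap: s(t) = 8·sin(t). Usando s(t) = 8·sin(t) y sustituyendo t = pi, encontramos s = 0.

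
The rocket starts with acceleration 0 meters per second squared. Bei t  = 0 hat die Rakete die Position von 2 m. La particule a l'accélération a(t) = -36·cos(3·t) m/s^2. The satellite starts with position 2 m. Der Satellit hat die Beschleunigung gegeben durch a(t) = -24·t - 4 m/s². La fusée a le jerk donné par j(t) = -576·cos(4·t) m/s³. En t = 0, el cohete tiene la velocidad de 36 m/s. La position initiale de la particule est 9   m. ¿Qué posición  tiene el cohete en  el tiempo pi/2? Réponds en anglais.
We must find the integral of our jerk equation j(t) = -576·cos(4·t) 3 times. Integrating jerk and using the initial condition a(0) = 0, we get a(t) = -144·sin(4·t). Finding the integral of a(t) and using v(0) = 36: v(t) = 36·cos(4·t). Integrating velocity and using the initial condition x(0) = 2, we get x(t) = 9·sin(4·t) + 2. Using x(t) = 9·sin(4·t) + 2 and substituting t = pi/2, we find x = 2.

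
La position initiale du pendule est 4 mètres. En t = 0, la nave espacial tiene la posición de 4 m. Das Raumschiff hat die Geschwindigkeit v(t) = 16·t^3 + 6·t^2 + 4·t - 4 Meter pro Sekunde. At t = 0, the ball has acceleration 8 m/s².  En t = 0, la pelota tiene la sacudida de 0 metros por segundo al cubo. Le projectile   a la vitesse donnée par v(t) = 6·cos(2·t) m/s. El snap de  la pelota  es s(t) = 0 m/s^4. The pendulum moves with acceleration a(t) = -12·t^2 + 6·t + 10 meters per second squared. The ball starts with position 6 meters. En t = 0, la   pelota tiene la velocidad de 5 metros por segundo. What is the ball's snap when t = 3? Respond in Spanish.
Tenemos el snap s(t) = 0. Sustituyendo t = 3: s(3) = 0.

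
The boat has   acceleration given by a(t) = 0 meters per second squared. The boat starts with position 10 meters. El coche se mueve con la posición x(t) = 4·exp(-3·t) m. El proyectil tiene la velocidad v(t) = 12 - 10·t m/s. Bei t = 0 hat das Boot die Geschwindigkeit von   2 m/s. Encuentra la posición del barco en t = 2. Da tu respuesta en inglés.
To solve this, we need to take 2 antiderivatives of our acceleration equation a(t) = 0. The antiderivative of acceleration is velocity. Using v(0) = 2, we get v(t) = 2. Finding the integral of v(t) and using x(0) = 10: x(t) = 2·t + 10. Using x(t) = 2·t + 10 and substituting t = 2, we find x = 14.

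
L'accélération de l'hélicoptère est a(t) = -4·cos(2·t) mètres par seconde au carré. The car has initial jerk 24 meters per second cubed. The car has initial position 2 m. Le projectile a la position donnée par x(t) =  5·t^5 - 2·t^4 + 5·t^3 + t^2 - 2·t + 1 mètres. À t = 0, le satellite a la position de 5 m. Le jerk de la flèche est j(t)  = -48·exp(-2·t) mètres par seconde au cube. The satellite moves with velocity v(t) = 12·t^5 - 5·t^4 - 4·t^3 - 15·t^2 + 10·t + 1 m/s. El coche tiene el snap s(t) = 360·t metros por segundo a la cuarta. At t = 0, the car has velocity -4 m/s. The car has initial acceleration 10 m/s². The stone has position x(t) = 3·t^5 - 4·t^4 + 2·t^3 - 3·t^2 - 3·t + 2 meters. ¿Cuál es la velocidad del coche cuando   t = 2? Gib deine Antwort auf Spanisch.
Partiendo del snap s(t) = 360·t, tomamos 3 integrales. La integral del snap, con j(0) = 24, da la sacudida: j(t) = 180·t^2 + 24. Integrando la sacudida y usando la condición inicial a(0) = 10, obtenemos a(t) = 60·t^3 + 24·t + 10. La antiderivada de la aceleración, con v(0) = -4, da la velocidad: v(t) = 15·t^4 + 12·t^2 + 10·t - 4. Tenemos la velocidad v(t) = 15·t^4 + 12·t^2 + 10·t - 4. Sustituyendo t = 2: v(2) = 304.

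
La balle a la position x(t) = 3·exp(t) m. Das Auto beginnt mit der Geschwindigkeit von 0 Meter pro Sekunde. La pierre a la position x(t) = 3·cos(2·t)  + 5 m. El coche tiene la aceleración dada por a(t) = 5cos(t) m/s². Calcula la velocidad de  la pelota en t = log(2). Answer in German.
Wir müssen unsere Gleichung für die Position x(t) = 3·exp(t) 1-mal ableiten. Die Ableitung von der Position ergibt die Geschwindigkeit: v(t) = 3·exp(t). Wir haben die Geschwindigkeit v(t) = 3·exp(t). Durch Einsetzen von t = log(2): v(log(2)) = 6.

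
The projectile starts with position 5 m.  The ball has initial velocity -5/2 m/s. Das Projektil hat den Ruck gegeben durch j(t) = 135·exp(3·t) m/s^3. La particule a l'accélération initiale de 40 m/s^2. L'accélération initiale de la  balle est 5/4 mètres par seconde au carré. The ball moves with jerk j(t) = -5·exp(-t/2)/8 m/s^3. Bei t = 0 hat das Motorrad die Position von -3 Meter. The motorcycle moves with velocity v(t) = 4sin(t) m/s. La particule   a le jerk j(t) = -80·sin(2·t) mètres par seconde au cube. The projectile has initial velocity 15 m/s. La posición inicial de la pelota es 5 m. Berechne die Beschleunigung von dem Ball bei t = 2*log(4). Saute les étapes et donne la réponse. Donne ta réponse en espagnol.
En t = 2*log(4), a = 5/16.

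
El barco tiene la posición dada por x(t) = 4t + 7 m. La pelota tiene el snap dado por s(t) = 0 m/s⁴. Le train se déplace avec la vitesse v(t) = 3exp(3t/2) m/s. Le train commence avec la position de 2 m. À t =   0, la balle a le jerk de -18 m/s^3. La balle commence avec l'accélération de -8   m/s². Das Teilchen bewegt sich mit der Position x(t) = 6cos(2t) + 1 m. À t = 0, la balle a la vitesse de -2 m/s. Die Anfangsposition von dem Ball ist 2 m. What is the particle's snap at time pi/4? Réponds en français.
Nous devons dériver notre équation de la position x(t) = 6·cos(2·t) + 1 4 fois. La dérivée de la position donne la vitesse: v(t) = -12·sin(2·t). En prenant d/dt de v(t), nous trouvons a(t) = -24·cos(2·t). En prenant d/dt de a(t), nous trouvons j(t) = 48·sin(2·t). La dérivée du jerk donne le snap: s(t) = 96·cos(2·t). En utilisant s(t) = 96·cos(2·t) et en substituant t = pi/4, nous trouvons s = 0.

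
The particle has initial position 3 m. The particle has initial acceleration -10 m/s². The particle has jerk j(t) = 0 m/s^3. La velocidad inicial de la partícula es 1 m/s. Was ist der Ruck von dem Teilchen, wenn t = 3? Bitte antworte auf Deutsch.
Aus der Gleichung für den Ruck j(t) = 0, setzen wir t = 3 ein und erhalten j = 0.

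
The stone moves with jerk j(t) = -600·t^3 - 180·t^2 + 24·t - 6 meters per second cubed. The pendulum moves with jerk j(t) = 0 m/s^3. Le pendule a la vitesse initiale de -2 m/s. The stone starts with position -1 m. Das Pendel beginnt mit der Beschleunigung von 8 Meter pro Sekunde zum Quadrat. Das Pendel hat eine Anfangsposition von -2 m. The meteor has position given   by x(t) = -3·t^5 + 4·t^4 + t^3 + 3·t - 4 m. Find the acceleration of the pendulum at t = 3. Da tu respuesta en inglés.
We need to integrate our jerk equation j(t) = 0 1 time. Taking ∫j(t)dt and applying a(0) = 8, we find a(t) = 8. Using a(t) = 8 and substituting t = 3, we find a = 8.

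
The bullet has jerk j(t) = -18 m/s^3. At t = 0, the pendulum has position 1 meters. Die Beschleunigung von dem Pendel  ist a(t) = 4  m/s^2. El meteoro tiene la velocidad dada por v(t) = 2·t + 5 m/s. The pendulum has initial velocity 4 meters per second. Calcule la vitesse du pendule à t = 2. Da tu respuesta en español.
Partiendo de la aceleración a(t) = 4, tomamos 1 integral. Tomando ∫a(t)dt y aplicando v(0) = 4, encontramos v(t) = 4·t + 4. De la ecuación de la velocidad v(t) = 4·t + 4, sustituimos t = 2 para obtener v = 12.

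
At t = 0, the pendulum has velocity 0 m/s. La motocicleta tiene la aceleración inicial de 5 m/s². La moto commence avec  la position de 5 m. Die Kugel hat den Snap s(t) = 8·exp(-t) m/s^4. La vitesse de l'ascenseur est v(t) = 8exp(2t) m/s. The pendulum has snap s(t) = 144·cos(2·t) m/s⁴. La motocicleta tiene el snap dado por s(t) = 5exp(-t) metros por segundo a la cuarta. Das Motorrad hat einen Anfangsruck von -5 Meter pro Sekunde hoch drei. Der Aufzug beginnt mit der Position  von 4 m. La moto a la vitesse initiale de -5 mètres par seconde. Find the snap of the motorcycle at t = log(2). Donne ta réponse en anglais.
From the given snap equation s(t) = 5·exp(-t), we substitute t = log(2) to get s = 5/2.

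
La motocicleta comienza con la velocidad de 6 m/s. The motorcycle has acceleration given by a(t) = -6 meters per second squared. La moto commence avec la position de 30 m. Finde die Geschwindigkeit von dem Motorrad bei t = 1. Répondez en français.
En partant de l'accélération a(t) = -6, nous prenons 1 intégrale. La primitive de l'accélération est la vitesse. En utilisant v(0) = 6, nous obtenons v(t) = 6 - 6·t. En utilisant v(t) = 6 - 6·t et en substituant t = 1, nous trouvons v = 0.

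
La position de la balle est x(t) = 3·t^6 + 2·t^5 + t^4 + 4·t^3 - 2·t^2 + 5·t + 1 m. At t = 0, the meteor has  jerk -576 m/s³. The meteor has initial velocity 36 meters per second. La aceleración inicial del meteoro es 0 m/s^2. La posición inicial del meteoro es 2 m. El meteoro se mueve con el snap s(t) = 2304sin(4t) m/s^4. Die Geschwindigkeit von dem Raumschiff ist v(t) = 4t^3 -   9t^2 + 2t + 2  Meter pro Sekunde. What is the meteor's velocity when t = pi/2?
We must find the integral of our snap equation s(t) = 2304·sin(4·t) 3 times. The integral of snap, with j(0) = -576, gives jerk: j(t) = -576·cos(4·t). The integral of jerk, with a(0) = 0, gives acceleration: a(t) = -144·sin(4·t). Taking ∫a(t)dt and applying v(0) = 36, we find v(t) = 36·cos(4·t). From the given velocity equation v(t) = 36·cos(4·t), we substitute t = pi/2 to get v = 36.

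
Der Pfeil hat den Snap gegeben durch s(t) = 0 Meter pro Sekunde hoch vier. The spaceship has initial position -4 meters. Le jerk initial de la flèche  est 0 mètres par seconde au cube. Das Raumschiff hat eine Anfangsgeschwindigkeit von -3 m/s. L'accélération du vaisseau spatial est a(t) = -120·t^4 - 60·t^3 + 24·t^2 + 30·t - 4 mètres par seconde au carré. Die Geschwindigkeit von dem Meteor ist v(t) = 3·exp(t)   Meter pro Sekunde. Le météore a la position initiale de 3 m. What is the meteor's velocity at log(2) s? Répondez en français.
De l'équation de la vitesse v(t) = 3·exp(t), nous substituons t = log(2) pour obtenir v = 6.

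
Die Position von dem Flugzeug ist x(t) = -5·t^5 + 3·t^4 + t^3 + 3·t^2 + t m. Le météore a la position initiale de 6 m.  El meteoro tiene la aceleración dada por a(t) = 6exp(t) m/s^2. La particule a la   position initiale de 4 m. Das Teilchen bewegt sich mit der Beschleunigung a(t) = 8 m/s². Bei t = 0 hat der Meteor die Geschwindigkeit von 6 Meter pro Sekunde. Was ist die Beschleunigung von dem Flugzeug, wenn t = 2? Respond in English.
Starting from position x(t) = -5·t^5 + 3·t^4 + t^3 + 3·t^2 + t, we take 2 derivatives. Taking d/dt of x(t), we find v(t) = -25·t^4 + 12·t^3 + 3·t^2 + 6·t + 1. Taking d/dt of v(t), we find a(t) = -100·t^3 + 36·t^2 + 6·t + 6. From the given acceleration equation a(t) = -100·t^3 + 36·t^2 + 6·t + 6, we substitute t = 2 to get a = -638.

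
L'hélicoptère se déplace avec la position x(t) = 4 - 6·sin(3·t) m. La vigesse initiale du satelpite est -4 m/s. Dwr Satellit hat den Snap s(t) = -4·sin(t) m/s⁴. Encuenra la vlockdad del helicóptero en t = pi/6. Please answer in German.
Wir müssen unsere Gleichung für die Position x(t) = 4 - 6·sin(3·t) 1-mal ableiten. Durch Ableiten von der Position erhalten wir die Geschwindigkeit: v(t) = -18·cos(3·t). Mit v(t) = -18·cos(3·t) und Einsetzen von t = pi/6, finden wir v = 0.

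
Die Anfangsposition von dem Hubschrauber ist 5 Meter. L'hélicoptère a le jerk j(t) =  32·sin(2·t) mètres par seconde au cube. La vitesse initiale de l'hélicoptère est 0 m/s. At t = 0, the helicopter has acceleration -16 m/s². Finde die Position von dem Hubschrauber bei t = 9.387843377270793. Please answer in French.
Pour résoudre ceci, nous devons prendre 3 primitives de notre équation du jerk j(t) = 32·sin(2·t). La primitive du jerk, avec a(0) = -16, donne l'accélération: a(t) = -16·cos(2·t). La primitive de l'accélération est la vitesse. En utilisant v(0) = 0, nous obtenons v(t) = -8·sin(2·t). L'intégrale de la vitesse, avec x(0) = 5, donne la position: x(t) = 4·cos(2·t) + 1. Nous avons la position x(t) = 4·cos(2·t) + 1. En substituant t = 9.387843377270793: x(9.387843377270793) = 4.98909165394359.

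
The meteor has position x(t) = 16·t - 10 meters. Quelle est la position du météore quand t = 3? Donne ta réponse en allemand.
Mit x(t) = 16·t - 10 und Einsetzen von t = 3, finden wir x = 38.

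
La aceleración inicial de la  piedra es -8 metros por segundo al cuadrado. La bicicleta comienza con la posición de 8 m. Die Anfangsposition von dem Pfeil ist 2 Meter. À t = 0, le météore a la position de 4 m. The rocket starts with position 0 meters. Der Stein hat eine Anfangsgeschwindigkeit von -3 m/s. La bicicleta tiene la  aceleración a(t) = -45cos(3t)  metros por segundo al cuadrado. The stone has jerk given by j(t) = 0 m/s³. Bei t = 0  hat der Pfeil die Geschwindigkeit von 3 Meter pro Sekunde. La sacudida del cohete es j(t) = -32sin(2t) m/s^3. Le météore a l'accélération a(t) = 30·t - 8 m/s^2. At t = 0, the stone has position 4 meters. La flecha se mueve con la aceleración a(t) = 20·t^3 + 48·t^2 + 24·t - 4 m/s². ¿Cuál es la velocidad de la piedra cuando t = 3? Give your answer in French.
Nous devons intégrer notre équation du jerk j(t) = 0 2 fois. En intégrant le jerk et en utilisant la condition initiale a(0) = -8, nous obtenons a(t) = -8. En intégrant l'accélération et en utilisant la condition initiale v(0) = -3, nous obtenons v(t) = -8·t - 3. De l'équation de la vitesse v(t) = -8·t - 3, nous substituons t = 3 pour obtenir v = -27.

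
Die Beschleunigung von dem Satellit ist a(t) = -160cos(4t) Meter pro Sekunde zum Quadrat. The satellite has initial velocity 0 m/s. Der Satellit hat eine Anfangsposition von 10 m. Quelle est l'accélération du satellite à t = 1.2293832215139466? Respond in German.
Wir haben die Beschleunigung a(t) = -160·cos(4·t). Durch Einsetzen von t = 1.2293832215139466: a(1.2293832215139466) = -32.5932880359190.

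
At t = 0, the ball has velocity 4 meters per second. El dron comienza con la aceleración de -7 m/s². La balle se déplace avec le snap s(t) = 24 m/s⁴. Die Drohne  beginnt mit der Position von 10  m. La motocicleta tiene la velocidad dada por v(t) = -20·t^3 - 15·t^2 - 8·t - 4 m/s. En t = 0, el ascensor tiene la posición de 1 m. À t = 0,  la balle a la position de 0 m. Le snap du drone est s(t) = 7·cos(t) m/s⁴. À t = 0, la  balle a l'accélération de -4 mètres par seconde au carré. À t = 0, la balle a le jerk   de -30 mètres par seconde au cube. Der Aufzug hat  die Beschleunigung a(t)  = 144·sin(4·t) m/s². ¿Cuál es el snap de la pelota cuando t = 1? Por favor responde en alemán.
Mit s(t) = 24 und Einsetzen von t = 1, finden wir s = 24.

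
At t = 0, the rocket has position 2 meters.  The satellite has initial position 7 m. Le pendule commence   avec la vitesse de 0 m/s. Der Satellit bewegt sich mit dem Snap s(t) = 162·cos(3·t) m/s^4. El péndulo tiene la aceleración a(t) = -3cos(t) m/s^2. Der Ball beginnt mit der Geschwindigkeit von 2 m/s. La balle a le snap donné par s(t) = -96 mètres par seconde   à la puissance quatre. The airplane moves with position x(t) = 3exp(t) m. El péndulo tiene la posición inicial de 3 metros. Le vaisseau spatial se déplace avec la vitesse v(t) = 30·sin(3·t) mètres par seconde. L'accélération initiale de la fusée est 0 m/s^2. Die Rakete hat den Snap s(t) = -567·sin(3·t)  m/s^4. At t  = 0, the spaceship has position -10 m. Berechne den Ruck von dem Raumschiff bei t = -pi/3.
Wir müssen unsere Gleichung für die Geschwindigkeit v(t) = 30·sin(3·t) 2-mal ableiten. Mit d/dt von v(t) finden wir a(t) = 90·cos(3·t). Durch Ableiten von der Beschleunigung erhalten wir den Ruck: j(t) = -270·sin(3·t). Aus der Gleichung für den Ruck j(t) = -270·sin(3·t), setzen wir t = -pi/3 ein und erhalten j = 0.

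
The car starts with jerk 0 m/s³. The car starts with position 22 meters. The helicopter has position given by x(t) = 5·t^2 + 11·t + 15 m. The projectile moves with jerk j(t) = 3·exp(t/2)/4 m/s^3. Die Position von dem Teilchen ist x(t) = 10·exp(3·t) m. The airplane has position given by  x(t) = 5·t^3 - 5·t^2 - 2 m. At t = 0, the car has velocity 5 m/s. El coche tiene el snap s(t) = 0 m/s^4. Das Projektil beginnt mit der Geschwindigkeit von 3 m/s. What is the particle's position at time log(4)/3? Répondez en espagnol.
De la ecuación de la posición x(t) = 10·exp(3·t), sustituimos t = log(4)/3 para obtener x = 40.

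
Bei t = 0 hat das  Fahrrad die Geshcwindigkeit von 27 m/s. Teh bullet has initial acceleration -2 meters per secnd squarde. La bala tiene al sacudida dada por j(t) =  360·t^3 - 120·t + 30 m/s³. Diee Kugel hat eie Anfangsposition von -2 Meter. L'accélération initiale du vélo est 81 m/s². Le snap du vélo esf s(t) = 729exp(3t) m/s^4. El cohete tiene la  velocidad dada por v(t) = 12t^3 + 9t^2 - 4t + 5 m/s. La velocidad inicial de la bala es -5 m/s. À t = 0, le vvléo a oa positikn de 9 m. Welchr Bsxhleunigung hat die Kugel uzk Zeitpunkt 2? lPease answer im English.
We must find the antiderivative of our jerk equation j(t) = 360·t^3 - 120·t + 30 1 time. The integral of jerk, with a(0) = -2, gives acceleration: a(t) = 90·t^4 - 60·t^2 + 30·t - 2. We have acceleration a(t) = 90·t^4 - 60·t^2 + 30·t - 2. Substituting t = 2: a(2) = 1258.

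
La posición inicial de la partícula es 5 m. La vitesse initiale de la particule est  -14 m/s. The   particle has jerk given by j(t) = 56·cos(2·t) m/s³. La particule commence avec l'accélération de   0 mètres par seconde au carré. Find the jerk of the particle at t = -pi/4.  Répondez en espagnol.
De la ecuación de la sacudida j(t) = 56·cos(2·t), sustituimos t = -pi/4 para obtener j = 0.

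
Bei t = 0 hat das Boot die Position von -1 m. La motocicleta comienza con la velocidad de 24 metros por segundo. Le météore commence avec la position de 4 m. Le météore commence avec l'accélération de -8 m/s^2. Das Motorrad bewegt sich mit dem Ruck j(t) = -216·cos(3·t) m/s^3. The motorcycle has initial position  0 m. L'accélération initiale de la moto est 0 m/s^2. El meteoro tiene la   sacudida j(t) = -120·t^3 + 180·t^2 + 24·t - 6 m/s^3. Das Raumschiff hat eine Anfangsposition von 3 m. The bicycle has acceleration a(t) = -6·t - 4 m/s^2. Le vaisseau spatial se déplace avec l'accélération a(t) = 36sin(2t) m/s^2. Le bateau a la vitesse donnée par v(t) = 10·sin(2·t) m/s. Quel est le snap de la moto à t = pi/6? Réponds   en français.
Nous devons dériver notre équation du jerk j(t) = -216·cos(3·t) 1 fois. En dérivant le jerk, nous obtenons le snap: s(t) = 648·sin(3·t). En utilisant s(t) = 648·sin(3·t) et en substituant t = pi/6, nous trouvons s = 648.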